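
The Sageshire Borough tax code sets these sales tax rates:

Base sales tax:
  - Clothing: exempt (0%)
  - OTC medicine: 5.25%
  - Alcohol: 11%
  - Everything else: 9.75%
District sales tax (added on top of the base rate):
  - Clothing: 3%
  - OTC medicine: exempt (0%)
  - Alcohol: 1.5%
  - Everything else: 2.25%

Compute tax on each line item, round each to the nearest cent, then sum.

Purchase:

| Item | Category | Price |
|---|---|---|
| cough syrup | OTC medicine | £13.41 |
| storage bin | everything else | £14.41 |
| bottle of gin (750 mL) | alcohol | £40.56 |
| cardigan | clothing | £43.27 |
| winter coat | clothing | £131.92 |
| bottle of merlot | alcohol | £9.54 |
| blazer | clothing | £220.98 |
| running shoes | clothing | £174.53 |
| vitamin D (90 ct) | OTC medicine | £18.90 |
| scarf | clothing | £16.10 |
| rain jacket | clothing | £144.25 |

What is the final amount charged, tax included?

£859.49

Cough syrup £13.41: OTC medicine → 5.25% + 0% district = 5.25% → £0.70
Storage bin £14.41: everything else → 9.75% + 2.25% district = 12% → £1.73
Bottle of gin (750 mL) £40.56: alcohol → 11% + 1.5% district = 12.5% → £5.07
Cardigan £43.27: clothing → 0% + 3% district = 3% → £1.30
Winter coat £131.92: clothing → 0% + 3% district = 3% → £3.96
Bottle of merlot £9.54: alcohol → 11% + 1.5% district = 12.5% → £1.19
Blazer £220.98: clothing → 0% + 3% district = 3% → £6.63
Running shoes £174.53: clothing → 0% + 3% district = 3% → £5.24
Vitamin D (90 ct) £18.90: OTC medicine → 5.25% + 0% district = 5.25% → £0.99
Scarf £16.10: clothing → 0% + 3% district = 3% → £0.48
Rain jacket £144.25: clothing → 0% + 3% district = 3% → £4.33
Subtotal = £827.87; tax = £31.62; total due = £859.49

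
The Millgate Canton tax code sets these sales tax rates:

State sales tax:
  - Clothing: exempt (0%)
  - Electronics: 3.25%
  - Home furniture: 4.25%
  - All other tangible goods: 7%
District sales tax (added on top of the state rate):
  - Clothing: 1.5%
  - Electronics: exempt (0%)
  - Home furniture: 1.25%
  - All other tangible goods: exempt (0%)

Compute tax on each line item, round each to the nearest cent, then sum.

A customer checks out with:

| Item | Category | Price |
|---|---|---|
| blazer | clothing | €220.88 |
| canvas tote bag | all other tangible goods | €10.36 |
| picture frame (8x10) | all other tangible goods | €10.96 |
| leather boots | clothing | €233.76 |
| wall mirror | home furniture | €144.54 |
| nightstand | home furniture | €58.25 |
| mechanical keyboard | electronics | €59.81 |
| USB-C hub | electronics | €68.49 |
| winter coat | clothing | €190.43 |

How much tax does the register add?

Blazer €220.88: clothing → 0% + 1.5% district = 1.5% → €3.31
Canvas tote bag €10.36: all other tangible goods → 7% + 0% district = 7% → €0.73
Picture frame (8x10) €10.96: all other tangible goods → 7% + 0% district = 7% → €0.77
Leather boots €233.76: clothing → 0% + 1.5% district = 1.5% → €3.51
Wall mirror €144.54: home furniture → 4.25% + 1.25% district = 5.5% → €7.95
Nightstand €58.25: home furniture → 4.25% + 1.25% district = 5.5% → €3.20
Mechanical keyboard €59.81: electronics → 3.25% + 0% district = 3.25% → €1.94
USB-C hub €68.49: electronics → 3.25% + 0% district = 3.25% → €2.23
Winter coat €190.43: clothing → 0% + 1.5% district = 1.5% → €2.86
Total tax = €3.31 + €0.73 + €0.77 + €3.51 + €7.95 + €3.20 + €1.94 + €2.23 + €2.86 = €26.50

€26.50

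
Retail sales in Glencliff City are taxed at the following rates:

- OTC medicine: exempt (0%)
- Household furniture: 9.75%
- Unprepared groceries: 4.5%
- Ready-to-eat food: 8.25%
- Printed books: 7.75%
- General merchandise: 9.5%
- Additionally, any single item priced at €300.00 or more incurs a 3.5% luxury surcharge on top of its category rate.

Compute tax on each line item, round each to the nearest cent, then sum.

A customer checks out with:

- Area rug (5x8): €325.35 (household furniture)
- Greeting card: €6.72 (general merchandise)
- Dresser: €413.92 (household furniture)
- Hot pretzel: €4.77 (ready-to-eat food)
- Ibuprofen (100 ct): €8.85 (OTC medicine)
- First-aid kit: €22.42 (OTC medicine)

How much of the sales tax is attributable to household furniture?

Area rug (5x8) €325.35: household furniture → 9.75% + 3.5% surcharge = 13.25% → €43.11
Dresser €413.92: household furniture → 9.75% + 3.5% surcharge = 13.25% → €54.84
Tax on household furniture = €43.11 + €54.84 = €97.95

€97.95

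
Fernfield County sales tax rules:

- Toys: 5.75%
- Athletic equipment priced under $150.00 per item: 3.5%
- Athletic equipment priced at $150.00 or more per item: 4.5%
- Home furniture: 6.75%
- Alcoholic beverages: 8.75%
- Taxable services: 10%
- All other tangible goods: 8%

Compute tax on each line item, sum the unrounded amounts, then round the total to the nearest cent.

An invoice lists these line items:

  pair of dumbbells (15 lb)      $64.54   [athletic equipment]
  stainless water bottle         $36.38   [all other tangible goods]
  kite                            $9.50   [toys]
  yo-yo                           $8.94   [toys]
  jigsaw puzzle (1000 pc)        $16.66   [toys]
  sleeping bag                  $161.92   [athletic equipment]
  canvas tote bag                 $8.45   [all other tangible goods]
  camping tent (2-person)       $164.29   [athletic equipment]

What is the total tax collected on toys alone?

Kite $9.50: toys → 5.75% → $0.54625
Yo-yo $8.94: toys → 5.75% → $0.51405
Jigsaw puzzle (1000 pc) $16.66: toys → 5.75% → $0.95795
Tax on toys: unrounded sum = $2.01825 → $2.02

$2.02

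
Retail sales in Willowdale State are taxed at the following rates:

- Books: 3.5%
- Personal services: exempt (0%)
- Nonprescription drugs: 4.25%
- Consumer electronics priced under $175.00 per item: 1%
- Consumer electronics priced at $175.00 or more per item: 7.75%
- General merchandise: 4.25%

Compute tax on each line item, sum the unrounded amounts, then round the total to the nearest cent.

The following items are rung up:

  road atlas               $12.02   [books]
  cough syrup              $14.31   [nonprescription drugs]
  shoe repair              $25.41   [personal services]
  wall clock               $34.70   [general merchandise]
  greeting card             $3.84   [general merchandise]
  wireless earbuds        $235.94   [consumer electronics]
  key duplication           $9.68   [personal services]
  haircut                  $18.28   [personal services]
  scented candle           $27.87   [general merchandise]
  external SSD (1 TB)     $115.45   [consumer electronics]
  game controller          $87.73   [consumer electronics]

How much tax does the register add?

Road atlas $12.02: books → 3.5% → $0.4207
Cough syrup $14.31: nonprescription drugs → 4.25% → $0.608175
Shoe repair $25.41: personal services → 0% → $0.00
Wall clock $34.70: general merchandise → 4.25% → $1.47475
Greeting card $3.84: general merchandise → 4.25% → $0.1632
Wireless earbuds $235.94: consumer electronics, $175.00 or more → 7.75% → $18.28535
Key duplication $9.68: personal services → 0% → $0.00
Haircut $18.28: personal services → 0% → $0.00
Scented candle $27.87: general merchandise → 4.25% → $1.184475
External SSD (1 TB) $115.45: consumer electronics, under $175.00 → 1% → $1.1545
Game controller $87.73: consumer electronics, under $175.00 → 1% → $0.8773
Unrounded tax sum = $24.16845 → $24.17

$24.17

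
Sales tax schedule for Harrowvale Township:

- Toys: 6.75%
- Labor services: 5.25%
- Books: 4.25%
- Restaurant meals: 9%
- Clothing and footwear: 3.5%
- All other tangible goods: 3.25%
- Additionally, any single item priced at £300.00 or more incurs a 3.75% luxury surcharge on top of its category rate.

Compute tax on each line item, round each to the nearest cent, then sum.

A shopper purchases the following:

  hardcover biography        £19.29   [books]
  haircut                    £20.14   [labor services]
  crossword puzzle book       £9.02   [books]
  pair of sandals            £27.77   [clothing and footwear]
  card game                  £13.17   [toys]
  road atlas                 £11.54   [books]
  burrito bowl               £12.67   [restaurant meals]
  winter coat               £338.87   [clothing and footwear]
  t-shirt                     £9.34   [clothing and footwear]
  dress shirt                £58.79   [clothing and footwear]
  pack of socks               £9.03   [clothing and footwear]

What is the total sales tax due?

Hardcover biography £19.29: books → 4.25% → £0.82
Haircut £20.14: labor services → 5.25% → £1.06
Crossword puzzle book £9.02: books → 4.25% → £0.38
Pair of sandals £27.77: clothing and footwear → 3.5% → £0.97
Card game £13.17: toys → 6.75% → £0.89
Road atlas £11.54: books → 4.25% → £0.49
Burrito bowl £12.67: restaurant meals → 9% → £1.14
Winter coat £338.87: clothing and footwear → 3.5% + 3.75% surcharge = 7.25% → £24.57
T-shirt £9.34: clothing and footwear → 3.5% → £0.33
Dress shirt £58.79: clothing and footwear → 3.5% → £2.06
Pack of socks £9.03: clothing and footwear → 3.5% → £0.32
Total tax = £0.82 + £1.06 + £0.38 + £0.97 + £0.89 + £0.49 + £1.14 + £24.57 + £0.33 + £2.06 + £0.32 = £33.03

£33.03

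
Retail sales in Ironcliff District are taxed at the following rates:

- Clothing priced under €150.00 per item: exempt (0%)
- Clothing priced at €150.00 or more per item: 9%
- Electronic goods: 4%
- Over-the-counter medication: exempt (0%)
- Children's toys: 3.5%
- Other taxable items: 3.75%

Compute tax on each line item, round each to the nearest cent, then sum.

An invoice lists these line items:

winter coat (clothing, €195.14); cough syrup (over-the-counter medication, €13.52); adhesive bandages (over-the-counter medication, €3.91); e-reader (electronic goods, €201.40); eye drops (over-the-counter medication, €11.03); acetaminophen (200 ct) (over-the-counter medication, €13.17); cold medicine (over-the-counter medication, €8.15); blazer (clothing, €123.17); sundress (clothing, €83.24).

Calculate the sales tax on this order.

Winter coat €195.14: clothing, €150.00 or more → 9% → €17.56
Cough syrup €13.52: over-the-counter medication → 0% → €0.00
Adhesive bandages €3.91: over-the-counter medication → 0% → €0.00
E-reader €201.40: electronic goods → 4% → €8.06
Eye drops €11.03: over-the-counter medication → 0% → €0.00
Acetaminophen (200 ct) €13.17: over-the-counter medication → 0% → €0.00
Cold medicine €8.15: over-the-counter medication → 0% → €0.00
Blazer €123.17: clothing, under €150.00 → 0% → €0.00
Sundress €83.24: clothing, under €150.00 → 0% → €0.00
Total tax = €17.56 + €8.06 = €25.62

€25.62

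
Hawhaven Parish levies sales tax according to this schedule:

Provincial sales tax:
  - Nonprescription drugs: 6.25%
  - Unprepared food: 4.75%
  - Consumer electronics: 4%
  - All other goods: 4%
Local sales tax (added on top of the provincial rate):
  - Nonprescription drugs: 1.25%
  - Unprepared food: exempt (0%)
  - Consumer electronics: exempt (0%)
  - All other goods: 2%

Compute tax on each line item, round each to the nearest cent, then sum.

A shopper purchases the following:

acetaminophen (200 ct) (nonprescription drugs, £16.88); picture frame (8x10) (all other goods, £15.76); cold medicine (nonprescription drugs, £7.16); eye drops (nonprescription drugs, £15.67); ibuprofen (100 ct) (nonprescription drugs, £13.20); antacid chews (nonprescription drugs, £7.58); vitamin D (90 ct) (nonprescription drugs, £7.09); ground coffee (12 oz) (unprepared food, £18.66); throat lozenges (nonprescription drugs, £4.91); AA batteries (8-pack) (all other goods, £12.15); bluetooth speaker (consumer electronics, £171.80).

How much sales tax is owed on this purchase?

Acetaminophen (200 ct) £16.88: nonprescription drugs → 6.25% + 1.25% local = 7.5% → £1.27
Picture frame (8x10) £15.76: all other goods → 4% + 2% local = 6% → £0.95
Cold medicine £7.16: nonprescription drugs → 6.25% + 1.25% local = 7.5% → £0.54
Eye drops £15.67: nonprescription drugs → 6.25% + 1.25% local = 7.5% → £1.18
Ibuprofen (100 ct) £13.20: nonprescription drugs → 6.25% + 1.25% local = 7.5% → £0.99
Antacid chews £7.58: nonprescription drugs → 6.25% + 1.25% local = 7.5% → £0.57
Vitamin D (90 ct) £7.09: nonprescription drugs → 6.25% + 1.25% local = 7.5% → £0.53
Ground coffee (12 oz) £18.66: unprepared food → 4.75% + 0% local = 4.75% → £0.89
Throat lozenges £4.91: nonprescription drugs → 6.25% + 1.25% local = 7.5% → £0.37
AA batteries (8-pack) £12.15: all other goods → 4% + 2% local = 6% → £0.73
Bluetooth speaker £171.80: consumer electronics → 4% + 0% local = 4% → £6.87
Total tax = £1.27 + £0.95 + £0.54 + £1.18 + £0.99 + £0.57 + £0.53 + £0.89 + £0.37 + £0.73 + £6.87 = £14.89

£14.89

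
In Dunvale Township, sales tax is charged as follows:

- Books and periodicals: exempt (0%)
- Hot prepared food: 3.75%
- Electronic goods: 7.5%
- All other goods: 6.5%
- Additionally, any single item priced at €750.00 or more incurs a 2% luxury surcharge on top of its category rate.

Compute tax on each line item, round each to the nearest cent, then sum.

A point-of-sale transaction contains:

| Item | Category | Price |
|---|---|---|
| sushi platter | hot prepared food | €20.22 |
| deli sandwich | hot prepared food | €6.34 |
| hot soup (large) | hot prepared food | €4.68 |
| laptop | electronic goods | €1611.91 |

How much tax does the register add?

Sushi platter €20.22: hot prepared food → 3.75% → €0.76
Deli sandwich €6.34: hot prepared food → 3.75% → €0.24
Hot soup (large) €4.68: hot prepared food → 3.75% → €0.18
Laptop €1611.91: electronic goods → 7.5% + 2% surcharge = 9.5% → €153.13
Total tax = €0.76 + €0.24 + €0.18 + €153.13 = €154.31

€154.31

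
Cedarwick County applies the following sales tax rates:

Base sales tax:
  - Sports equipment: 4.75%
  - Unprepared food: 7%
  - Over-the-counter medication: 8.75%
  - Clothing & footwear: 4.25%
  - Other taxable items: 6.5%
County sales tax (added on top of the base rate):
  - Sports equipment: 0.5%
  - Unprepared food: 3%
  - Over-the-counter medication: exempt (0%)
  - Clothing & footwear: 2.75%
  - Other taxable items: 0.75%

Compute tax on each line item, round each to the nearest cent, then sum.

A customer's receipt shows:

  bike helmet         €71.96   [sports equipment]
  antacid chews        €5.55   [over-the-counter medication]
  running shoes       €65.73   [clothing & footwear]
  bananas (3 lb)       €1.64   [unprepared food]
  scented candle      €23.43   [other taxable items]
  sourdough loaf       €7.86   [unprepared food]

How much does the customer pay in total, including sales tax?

Bike helmet €71.96: sports equipment → 4.75% + 0.5% county = 5.25% → €3.78
Antacid chews €5.55: over-the-counter medication → 8.75% + 0% county = 8.75% → €0.49
Running shoes €65.73: clothing & footwear → 4.25% + 2.75% county = 7% → €4.60
Bananas (3 lb) €1.64: unprepared food → 7% + 3% county = 10% → €0.16
Scented candle €23.43: other taxable items → 6.5% + 0.75% county = 7.25% → €1.70
Sourdough loaf €7.86: unprepared food → 7% + 3% county = 10% → €0.79
Subtotal = €176.17; tax = €11.52; total due = €187.69

€187.69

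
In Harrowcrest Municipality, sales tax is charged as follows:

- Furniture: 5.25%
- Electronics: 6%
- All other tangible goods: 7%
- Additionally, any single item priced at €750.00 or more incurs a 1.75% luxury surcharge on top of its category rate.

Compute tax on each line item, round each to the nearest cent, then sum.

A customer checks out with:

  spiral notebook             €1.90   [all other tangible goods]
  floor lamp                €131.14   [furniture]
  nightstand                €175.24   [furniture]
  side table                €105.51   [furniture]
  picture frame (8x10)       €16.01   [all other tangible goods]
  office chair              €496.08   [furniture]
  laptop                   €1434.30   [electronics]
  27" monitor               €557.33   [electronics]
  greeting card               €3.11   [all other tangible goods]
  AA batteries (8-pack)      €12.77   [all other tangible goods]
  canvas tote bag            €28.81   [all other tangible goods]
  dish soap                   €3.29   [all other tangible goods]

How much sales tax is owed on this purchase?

Spiral notebook €1.90: all other tangible goods → 7% → €0.13
Floor lamp €131.14: furniture → 5.25% → €6.88
Nightstand €175.24: furniture → 5.25% → €9.20
Side table €105.51: furniture → 5.25% → €5.54
Picture frame (8x10) €16.01: all other tangible goods → 7% → €1.12
Office chair €496.08: furniture → 5.25% → €26.04
Laptop €1434.30: electronics → 6% + 1.75% surcharge = 7.75% → €111.16
27" monitor €557.33: electronics → 6% → €33.44
Greeting card €3.11: all other tangible goods → 7% → €0.22
AA batteries (8-pack) €12.77: all other tangible goods → 7% → €0.89
Canvas tote bag €28.81: all other tangible goods → 7% → €2.02
Dish soap €3.29: all other tangible goods → 7% → €0.23
Total tax = €0.13 + €6.88 + €9.20 + €5.54 + €1.12 + €26.04 + €111.16 + €33.44 + €0.22 + €0.89 + €2.02 + €0.23 = €196.87

€196.87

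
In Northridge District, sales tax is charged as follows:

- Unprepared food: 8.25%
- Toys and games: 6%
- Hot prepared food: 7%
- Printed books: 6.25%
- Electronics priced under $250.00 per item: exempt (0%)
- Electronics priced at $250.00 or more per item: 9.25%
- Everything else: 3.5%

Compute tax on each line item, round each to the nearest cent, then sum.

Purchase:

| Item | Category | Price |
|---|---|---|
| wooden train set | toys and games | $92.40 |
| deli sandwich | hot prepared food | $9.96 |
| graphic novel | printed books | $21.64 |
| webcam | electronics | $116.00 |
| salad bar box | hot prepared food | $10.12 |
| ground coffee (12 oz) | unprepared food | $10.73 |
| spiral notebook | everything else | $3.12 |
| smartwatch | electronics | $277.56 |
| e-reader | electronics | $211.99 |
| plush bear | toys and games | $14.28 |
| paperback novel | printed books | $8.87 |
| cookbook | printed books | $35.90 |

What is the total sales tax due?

Wooden train set $92.40: toys and games → 6% → $5.54
Deli sandwich $9.96: hot prepared food → 7% → $0.70
Graphic novel $21.64: printed books → 6.25% → $1.35
Webcam $116.00: electronics, under $250.00 → 0% → $0.00
Salad bar box $10.12: hot prepared food → 7% → $0.71
Ground coffee (12 oz) $10.73: unprepared food → 8.25% → $0.89
Spiral notebook $3.12: everything else → 3.5% → $0.11
Smartwatch $277.56: electronics, $250.00 or more → 9.25% → $25.67
E-reader $211.99: electronics, under $250.00 → 0% → $0.00
Plush bear $14.28: toys and games → 6% → $0.86
Paperback novel $8.87: printed books → 6.25% → $0.55
Cookbook $35.90: printed books → 6.25% → $2.24
Total tax = $5.54 + $0.70 + $1.35 + $0.71 + $0.89 + $0.11 + $25.67 + $0.86 + $0.55 + $2.24 = $38.62

$38.62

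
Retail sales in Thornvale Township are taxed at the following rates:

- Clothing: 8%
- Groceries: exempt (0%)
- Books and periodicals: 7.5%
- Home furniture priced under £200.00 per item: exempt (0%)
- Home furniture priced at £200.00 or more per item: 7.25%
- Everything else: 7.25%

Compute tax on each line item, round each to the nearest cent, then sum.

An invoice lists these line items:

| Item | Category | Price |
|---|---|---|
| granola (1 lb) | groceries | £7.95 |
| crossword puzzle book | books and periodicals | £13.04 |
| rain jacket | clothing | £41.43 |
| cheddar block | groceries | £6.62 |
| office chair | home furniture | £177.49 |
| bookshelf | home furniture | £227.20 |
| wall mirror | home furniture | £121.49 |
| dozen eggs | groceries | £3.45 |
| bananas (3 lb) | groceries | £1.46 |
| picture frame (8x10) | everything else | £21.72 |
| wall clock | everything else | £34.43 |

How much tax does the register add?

Granola (1 lb) £7.95: groceries → 0% → £0.00
Crossword puzzle book £13.04: books and periodicals → 7.5% → £0.98
Rain jacket £41.43: clothing → 8% → £3.31
Cheddar block £6.62: groceries → 0% → £0.00
Office chair £177.49: home furniture, under £200.00 → 0% → £0.00
Bookshelf £227.20: home furniture, £200.00 or more → 7.25% → £16.47
Wall mirror £121.49: home furniture, under £200.00 → 0% → £0.00
Dozen eggs £3.45: groceries → 0% → £0.00
Bananas (3 lb) £1.46: groceries → 0% → £0.00
Picture frame (8x10) £21.72: everything else → 7.25% → £1.57
Wall clock £34.43: everything else → 7.25% → £2.50
Total tax = £0.98 + £3.31 + £16.47 + £1.57 + £2.50 = £24.83

£24.83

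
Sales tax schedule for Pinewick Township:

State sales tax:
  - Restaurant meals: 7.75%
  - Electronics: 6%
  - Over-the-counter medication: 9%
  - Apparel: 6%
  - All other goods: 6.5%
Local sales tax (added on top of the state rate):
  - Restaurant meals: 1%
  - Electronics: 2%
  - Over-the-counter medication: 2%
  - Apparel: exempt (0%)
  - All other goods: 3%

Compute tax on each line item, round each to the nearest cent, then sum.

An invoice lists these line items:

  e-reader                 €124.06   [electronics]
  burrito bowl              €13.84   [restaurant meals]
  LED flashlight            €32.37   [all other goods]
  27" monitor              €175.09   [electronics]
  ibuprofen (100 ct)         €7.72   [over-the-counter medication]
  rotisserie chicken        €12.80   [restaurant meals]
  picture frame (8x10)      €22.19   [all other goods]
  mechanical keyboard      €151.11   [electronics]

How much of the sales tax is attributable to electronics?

€36.02

E-reader €124.06: electronics → 6% + 2% local = 8% → €9.92
27" monitor €175.09: electronics → 6% + 2% local = 8% → €14.01
Mechanical keyboard €151.11: electronics → 6% + 2% local = 8% → €12.09
Tax on electronics = €9.92 + €14.01 + €12.09 = €36.02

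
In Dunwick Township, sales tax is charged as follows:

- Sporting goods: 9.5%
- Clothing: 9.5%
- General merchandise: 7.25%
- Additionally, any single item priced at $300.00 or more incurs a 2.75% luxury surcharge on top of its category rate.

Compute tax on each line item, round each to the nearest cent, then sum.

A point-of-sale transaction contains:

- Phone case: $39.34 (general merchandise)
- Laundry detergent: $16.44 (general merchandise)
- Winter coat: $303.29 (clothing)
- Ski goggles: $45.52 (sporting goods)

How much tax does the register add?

Phone case $39.34: general merchandise → 7.25% → $2.85
Laundry detergent $16.44: general merchandise → 7.25% → $1.19
Winter coat $303.29: clothing → 9.5% + 2.75% surcharge = 12.25% → $37.15
Ski goggles $45.52: sporting goods → 9.5% → $4.32
Total tax = $2.85 + $1.19 + $37.15 + $4.32 = $45.51

$45.51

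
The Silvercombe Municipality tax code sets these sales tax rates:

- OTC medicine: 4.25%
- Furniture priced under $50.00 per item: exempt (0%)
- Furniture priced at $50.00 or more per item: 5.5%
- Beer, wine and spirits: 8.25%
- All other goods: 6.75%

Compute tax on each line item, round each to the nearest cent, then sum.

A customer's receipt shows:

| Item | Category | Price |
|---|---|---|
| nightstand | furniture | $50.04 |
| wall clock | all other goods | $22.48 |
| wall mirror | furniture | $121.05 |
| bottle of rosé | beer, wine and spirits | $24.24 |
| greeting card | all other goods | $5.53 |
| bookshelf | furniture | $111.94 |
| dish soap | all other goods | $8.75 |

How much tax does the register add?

Nightstand $50.04: furniture, $50.00 or more → 5.5% → $2.75
Wall clock $22.48: all other goods → 6.75% → $1.52
Wall mirror $121.05: furniture, $50.00 or more → 5.5% → $6.66
Bottle of rosé $24.24: beer, wine and spirits → 8.25% → $2.00
Greeting card $5.53: all other goods → 6.75% → $0.37
Bookshelf $111.94: furniture, $50.00 or more → 5.5% → $6.16
Dish soap $8.75: all other goods → 6.75% → $0.59
Total tax = $2.75 + $1.52 + $6.66 + $2.00 + $0.37 + $6.16 + $0.59 = $20.05

$20.05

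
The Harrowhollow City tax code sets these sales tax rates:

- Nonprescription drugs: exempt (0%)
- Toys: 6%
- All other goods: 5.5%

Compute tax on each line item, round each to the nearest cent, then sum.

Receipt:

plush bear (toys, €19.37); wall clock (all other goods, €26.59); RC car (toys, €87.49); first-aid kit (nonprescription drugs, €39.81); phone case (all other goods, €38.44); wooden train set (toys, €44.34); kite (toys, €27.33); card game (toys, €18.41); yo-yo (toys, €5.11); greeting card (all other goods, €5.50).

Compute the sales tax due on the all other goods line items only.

Wall clock €26.59: all other goods → 5.5% → €1.46
Phone case €38.44: all other goods → 5.5% → €2.11
Greeting card €5.50: all other goods → 5.5% → €0.30
Tax on all other goods = €1.46 + €2.11 + €0.30 = €3.87

€3.87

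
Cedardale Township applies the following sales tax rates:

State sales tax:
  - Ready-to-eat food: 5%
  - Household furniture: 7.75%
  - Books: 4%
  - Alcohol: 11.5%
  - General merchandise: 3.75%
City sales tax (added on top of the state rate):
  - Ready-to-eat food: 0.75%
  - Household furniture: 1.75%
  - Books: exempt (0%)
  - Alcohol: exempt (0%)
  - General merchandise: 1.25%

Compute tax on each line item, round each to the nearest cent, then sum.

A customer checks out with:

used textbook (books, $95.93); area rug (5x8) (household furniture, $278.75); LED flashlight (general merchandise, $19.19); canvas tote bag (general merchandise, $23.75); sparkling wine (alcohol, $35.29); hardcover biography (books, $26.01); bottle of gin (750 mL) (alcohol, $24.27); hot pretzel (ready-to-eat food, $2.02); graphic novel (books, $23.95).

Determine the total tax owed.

Used textbook $95.93: books → 4% + 0% city = 4% → $3.84
Area rug (5x8) $278.75: household furniture → 7.75% + 1.75% city = 9.5% → $26.48
LED flashlight $19.19: general merchandise → 3.75% + 1.25% city = 5% → $0.96
Canvas tote bag $23.75: general merchandise → 3.75% + 1.25% city = 5% → $1.19
Sparkling wine $35.29: alcohol → 11.5% + 0% city = 11.5% → $4.06
Hardcover biography $26.01: books → 4% + 0% city = 4% → $1.04
Bottle of gin (750 mL) $24.27: alcohol → 11.5% + 0% city = 11.5% → $2.79
Hot pretzel $2.02: ready-to-eat food → 5% + 0.75% city = 5.75% → $0.12
Graphic novel $23.95: books → 4% + 0% city = 4% → $0.96
Total tax = $3.84 + $26.48 + $0.96 + $1.19 + $4.06 + $1.04 + $2.79 + $0.12 + $0.96 = $41.44

$41.44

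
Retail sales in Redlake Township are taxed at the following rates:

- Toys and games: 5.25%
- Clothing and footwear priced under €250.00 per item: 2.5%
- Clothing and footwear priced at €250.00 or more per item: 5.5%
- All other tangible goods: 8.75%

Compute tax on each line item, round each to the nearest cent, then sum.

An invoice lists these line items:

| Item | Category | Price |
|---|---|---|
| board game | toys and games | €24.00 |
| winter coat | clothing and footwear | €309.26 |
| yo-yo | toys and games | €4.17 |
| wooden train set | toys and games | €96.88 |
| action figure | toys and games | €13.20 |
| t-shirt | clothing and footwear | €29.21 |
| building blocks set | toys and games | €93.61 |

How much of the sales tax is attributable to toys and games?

Board game €24.00: toys and games → 5.25% → €1.26
Yo-yo €4.17: toys and games → 5.25% → €0.22
Wooden train set €96.88: toys and games → 5.25% → €5.09
Action figure €13.20: toys and games → 5.25% → €0.69
Building blocks set €93.61: toys and games → 5.25% → €4.91
Tax on toys and games = €1.26 + €0.22 + €5.09 + €0.69 + €4.91 = €12.17

€12.17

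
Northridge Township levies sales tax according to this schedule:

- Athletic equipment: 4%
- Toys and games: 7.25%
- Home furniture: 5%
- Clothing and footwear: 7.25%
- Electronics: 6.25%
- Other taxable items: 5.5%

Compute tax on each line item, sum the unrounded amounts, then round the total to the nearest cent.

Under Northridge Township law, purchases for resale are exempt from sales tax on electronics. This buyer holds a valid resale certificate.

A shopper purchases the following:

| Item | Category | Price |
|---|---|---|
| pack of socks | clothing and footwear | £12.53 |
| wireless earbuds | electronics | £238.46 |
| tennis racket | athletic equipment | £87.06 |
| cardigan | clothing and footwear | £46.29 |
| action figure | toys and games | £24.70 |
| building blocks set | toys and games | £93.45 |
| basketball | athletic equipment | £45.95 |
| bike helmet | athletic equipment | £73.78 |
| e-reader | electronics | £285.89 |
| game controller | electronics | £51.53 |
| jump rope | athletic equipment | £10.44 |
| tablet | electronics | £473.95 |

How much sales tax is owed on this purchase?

Pack of socks £12.53: clothing and footwear → 7.25% → £0.908425
Wireless earbuds £238.46: electronics, buyer-exempt → 0% → £0.00
Tennis racket £87.06: athletic equipment → 4% → £3.4824
Cardigan £46.29: clothing and footwear → 7.25% → £3.356025
Action figure £24.70: toys and games → 7.25% → £1.79075
Building blocks set £93.45: toys and games → 7.25% → £6.775125
Basketball £45.95: athletic equipment → 4% → £1.838
Bike helmet £73.78: athletic equipment → 4% → £2.9512
E-reader £285.89: electronics, buyer-exempt → 0% → £0.00
Game controller £51.53: electronics, buyer-exempt → 0% → £0.00
Jump rope £10.44: athletic equipment → 4% → £0.4176
Tablet £473.95: electronics, buyer-exempt → 0% → £0.00
Unrounded tax sum = £21.519525 → £21.52

£21.52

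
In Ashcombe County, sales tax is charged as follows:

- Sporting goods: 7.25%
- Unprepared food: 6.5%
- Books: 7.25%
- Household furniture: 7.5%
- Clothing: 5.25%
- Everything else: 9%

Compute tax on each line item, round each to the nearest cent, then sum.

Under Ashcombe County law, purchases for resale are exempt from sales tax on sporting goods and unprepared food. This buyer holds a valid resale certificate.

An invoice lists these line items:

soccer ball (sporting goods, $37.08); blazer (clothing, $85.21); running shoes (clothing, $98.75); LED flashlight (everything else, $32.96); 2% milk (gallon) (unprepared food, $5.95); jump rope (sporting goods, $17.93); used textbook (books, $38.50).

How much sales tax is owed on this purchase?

Soccer ball $37.08: sporting goods, buyer-exempt → 0% → $0.00
Blazer $85.21: clothing → 5.25% → $4.47
Running shoes $98.75: clothing → 5.25% → $5.18
LED flashlight $32.96: everything else → 9% → $2.97
2% milk (gallon) $5.95: unprepared food, buyer-exempt → 0% → $0.00
Jump rope $17.93: sporting goods, buyer-exempt → 0% → $0.00
Used textbook $38.50: books → 7.25% → $2.79
Total tax = $4.47 + $5.18 + $2.97 + $2.79 = $15.41

$15.41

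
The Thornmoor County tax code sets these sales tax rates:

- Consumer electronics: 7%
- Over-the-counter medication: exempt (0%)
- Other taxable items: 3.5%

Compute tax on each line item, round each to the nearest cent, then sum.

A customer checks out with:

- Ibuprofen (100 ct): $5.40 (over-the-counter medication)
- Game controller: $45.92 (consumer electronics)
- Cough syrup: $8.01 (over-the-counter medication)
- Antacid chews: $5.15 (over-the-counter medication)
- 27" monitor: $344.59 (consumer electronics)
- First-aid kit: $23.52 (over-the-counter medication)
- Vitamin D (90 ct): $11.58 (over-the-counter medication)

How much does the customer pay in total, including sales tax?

$471.50

Ibuprofen (100 ct) $5.40: over-the-counter medication → 0% → $0.00
Game controller $45.92: consumer electronics → 7% → $3.21
Cough syrup $8.01: over-the-counter medication → 0% → $0.00
Antacid chews $5.15: over-the-counter medication → 0% → $0.00
27" monitor $344.59: consumer electronics → 7% → $24.12
First-aid kit $23.52: over-the-counter medication → 0% → $0.00
Vitamin D (90 ct) $11.58: over-the-counter medication → 0% → $0.00
Subtotal = $444.17; tax = $27.33; total due = $471.50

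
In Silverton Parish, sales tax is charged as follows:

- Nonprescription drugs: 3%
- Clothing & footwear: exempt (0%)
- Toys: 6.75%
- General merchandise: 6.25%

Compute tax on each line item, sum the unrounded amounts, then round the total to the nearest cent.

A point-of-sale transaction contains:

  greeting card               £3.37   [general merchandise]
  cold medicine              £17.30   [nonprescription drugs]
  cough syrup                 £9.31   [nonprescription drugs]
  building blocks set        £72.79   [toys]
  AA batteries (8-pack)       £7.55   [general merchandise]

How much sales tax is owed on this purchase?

£6.39

Greeting card £3.37: general merchandise → 6.25% → £0.210625
Cold medicine £17.30: nonprescription drugs → 3% → £0.519
Cough syrup £9.31: nonprescription drugs → 3% → £0.2793
Building blocks set £72.79: toys → 6.75% → £4.913325
AA batteries (8-pack) £7.55: general merchandise → 6.25% → £0.471875
Unrounded tax sum = £6.394125 → £6.39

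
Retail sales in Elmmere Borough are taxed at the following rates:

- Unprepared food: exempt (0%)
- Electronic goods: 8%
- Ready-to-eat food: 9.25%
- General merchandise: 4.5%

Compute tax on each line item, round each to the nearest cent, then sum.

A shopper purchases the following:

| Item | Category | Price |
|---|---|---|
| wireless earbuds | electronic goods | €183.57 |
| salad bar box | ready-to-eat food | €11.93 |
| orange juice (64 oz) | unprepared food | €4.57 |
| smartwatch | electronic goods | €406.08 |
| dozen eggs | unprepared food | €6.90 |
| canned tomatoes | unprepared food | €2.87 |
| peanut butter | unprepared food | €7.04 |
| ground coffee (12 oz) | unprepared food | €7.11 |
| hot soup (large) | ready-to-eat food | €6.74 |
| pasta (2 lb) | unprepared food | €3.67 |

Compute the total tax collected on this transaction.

€48.90

Wireless earbuds €183.57: electronic goods → 8% → €14.69
Salad bar box €11.93: ready-to-eat food → 9.25% → €1.10
Orange juice (64 oz) €4.57: unprepared food → 0% → €0.00
Smartwatch €406.08: electronic goods → 8% → €32.49
Dozen eggs €6.90: unprepared food → 0% → €0.00
Canned tomatoes €2.87: unprepared food → 0% → €0.00
Peanut butter €7.04: unprepared food → 0% → €0.00
Ground coffee (12 oz) €7.11: unprepared food → 0% → €0.00
Hot soup (large) €6.74: ready-to-eat food → 9.25% → €0.62
Pasta (2 lb) €3.67: unprepared food → 0% → €0.00
Total tax = €14.69 + €1.10 + €32.49 + €0.62 = €48.90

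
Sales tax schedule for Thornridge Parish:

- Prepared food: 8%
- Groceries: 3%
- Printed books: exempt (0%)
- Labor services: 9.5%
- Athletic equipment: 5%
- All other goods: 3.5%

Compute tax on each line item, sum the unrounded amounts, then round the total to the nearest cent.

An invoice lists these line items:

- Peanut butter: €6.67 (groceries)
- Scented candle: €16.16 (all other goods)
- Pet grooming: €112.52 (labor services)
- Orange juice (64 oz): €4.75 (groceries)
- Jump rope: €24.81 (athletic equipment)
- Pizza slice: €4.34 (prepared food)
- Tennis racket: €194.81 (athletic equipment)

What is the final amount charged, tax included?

Peanut butter €6.67: groceries → 3% → €0.2001
Scented candle €16.16: all other goods → 3.5% → €0.5656
Pet grooming €112.52: labor services → 9.5% → €10.6894
Orange juice (64 oz) €4.75: groceries → 3% → €0.1425
Jump rope €24.81: athletic equipment → 5% → €1.2405
Pizza slice €4.34: prepared food → 8% → €0.3472
Tennis racket €194.81: athletic equipment → 5% → €9.7405
Subtotal = €364.06; unrounded tax = €22.9258 → €22.93; total due = €386.99

€386.99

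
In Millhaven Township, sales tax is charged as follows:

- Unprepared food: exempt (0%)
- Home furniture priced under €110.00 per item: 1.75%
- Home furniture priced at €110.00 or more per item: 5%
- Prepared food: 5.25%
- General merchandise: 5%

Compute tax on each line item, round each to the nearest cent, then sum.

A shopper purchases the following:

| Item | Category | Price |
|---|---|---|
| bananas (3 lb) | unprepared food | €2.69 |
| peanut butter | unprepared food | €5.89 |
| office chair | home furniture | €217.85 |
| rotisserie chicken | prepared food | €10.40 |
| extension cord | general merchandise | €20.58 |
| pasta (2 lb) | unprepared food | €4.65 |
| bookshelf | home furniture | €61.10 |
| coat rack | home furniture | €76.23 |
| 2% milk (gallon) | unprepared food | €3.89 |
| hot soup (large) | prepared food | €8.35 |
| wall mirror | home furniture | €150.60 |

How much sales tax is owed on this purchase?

€22.84

Bananas (3 lb) €2.69: unprepared food → 0% → €0.00
Peanut butter €5.89: unprepared food → 0% → €0.00
Office chair €217.85: home furniture, €110.00 or more → 5% → €10.89
Rotisserie chicken €10.40: prepared food → 5.25% → €0.55
Extension cord €20.58: general merchandise → 5% → €1.03
Pasta (2 lb) €4.65: unprepared food → 0% → €0.00
Bookshelf €61.10: home furniture, under €110.00 → 1.75% → €1.07
Coat rack €76.23: home furniture, under €110.00 → 1.75% → €1.33
2% milk (gallon) €3.89: unprepared food → 0% → €0.00
Hot soup (large) €8.35: prepared food → 5.25% → €0.44
Wall mirror €150.60: home furniture, €110.00 or more → 5% → €7.53
Total tax = €10.89 + €0.55 + €1.03 + €1.07 + €1.33 + €0.44 + €7.53 = €22.84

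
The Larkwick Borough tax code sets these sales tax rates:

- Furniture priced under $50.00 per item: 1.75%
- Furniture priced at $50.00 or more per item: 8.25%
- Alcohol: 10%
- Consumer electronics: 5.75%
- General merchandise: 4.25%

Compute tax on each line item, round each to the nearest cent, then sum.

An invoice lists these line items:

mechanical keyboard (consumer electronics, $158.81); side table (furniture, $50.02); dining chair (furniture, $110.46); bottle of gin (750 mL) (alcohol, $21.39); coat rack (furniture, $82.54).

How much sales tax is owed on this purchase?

Mechanical keyboard $158.81: consumer electronics → 5.75% → $9.13
Side table $50.02: furniture, $50.00 or more → 8.25% → $4.13
Dining chair $110.46: furniture, $50.00 or more → 8.25% → $9.11
Bottle of gin (750 mL) $21.39: alcohol → 10% → $2.14
Coat rack $82.54: furniture, $50.00 or more → 8.25% → $6.81
Total tax = $9.13 + $4.13 + $9.11 + $2.14 + $6.81 = $31.32

$31.32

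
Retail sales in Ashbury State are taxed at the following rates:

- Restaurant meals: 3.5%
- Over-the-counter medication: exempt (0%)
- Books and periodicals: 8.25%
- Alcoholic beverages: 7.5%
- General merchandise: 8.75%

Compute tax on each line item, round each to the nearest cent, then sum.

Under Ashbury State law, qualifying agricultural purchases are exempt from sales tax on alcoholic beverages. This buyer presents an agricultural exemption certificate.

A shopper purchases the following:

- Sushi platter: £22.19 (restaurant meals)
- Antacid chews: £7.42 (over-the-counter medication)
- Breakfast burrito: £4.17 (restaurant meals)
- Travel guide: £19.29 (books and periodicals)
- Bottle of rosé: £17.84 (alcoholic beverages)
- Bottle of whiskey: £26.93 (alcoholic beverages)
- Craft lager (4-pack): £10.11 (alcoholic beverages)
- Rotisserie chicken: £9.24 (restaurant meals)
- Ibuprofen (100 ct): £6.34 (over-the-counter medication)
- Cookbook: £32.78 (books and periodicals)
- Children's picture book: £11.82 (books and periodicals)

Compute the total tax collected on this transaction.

£6.52

Sushi platter £22.19: restaurant meals → 3.5% → £0.78
Antacid chews £7.42: over-the-counter medication → 0% → £0.00
Breakfast burrito £4.17: restaurant meals → 3.5% → £0.15
Travel guide £19.29: books and periodicals → 8.25% → £1.59
Bottle of rosé £17.84: alcoholic beverages, buyer-exempt → 0% → £0.00
Bottle of whiskey £26.93: alcoholic beverages, buyer-exempt → 0% → £0.00
Craft lager (4-pack) £10.11: alcoholic beverages, buyer-exempt → 0% → £0.00
Rotisserie chicken £9.24: restaurant meals → 3.5% → £0.32
Ibuprofen (100 ct) £6.34: over-the-counter medication → 0% → £0.00
Cookbook £32.78: books and periodicals → 8.25% → £2.70
Children's picture book £11.82: books and periodicals → 8.25% → £0.98
Total tax = £0.78 + £0.15 + £1.59 + £0.32 + £2.70 + £0.98 = £6.52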